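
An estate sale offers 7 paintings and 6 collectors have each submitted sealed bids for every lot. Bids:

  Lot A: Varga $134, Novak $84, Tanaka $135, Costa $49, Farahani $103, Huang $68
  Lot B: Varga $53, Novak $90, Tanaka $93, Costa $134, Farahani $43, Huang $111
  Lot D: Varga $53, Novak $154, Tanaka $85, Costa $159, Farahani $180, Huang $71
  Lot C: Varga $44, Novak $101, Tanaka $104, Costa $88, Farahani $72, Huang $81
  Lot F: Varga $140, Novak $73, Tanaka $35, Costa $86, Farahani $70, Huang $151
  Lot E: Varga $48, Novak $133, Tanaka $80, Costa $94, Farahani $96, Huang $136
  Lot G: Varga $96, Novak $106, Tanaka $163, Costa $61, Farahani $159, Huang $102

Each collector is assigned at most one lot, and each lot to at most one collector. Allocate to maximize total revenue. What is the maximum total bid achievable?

Optimal: Varga→Lot A ($134), Novak→Lot E ($133), Tanaka→Lot G ($163), Costa→Lot B ($134), Farahani→Lot D ($180), Huang→Lot F ($151) — total 134+133+163+134+180+151 = $895.
Column-greedy (each lot in turn goes to its best remaining collector) gives $749, worse by 146.
Next-best assignment: Varga→Lot A, Novak→Lot C, Tanaka→Lot G, Costa→Lot B, Farahani→Lot D, Huang→Lot F = $863.
Swapping Tanaka↔Varga (Tanaka→Lot A $135, Varga→Lot G $96) loses 66.
Every other assignment is strictly worse.

Maximum total: $895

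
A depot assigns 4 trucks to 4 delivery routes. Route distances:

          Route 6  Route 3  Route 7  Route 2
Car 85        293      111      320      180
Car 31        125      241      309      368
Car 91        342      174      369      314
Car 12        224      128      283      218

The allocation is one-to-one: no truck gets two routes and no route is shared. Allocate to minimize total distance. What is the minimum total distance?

Optimal: Car 85→Route 2 (180 km), Car 31→Route 6 (125 km), Car 91→Route 3 (174 km), Car 12→Route 7 (283 km) — total 180+125+174+283 = 762 km.
Min-entry greedy (repeatedly take the single cheapest remaining cell) gives 823 km, worse by 61.
No other one-to-one assignment undercuts 762 km.

Min total: 762 km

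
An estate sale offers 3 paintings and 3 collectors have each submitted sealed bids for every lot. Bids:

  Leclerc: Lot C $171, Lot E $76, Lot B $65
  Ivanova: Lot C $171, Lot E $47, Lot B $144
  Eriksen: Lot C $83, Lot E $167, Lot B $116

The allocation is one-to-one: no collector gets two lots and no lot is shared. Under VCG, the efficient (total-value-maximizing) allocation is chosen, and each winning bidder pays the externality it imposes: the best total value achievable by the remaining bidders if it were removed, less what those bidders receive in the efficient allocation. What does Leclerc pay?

Leclerc pays $27.

Efficient allocation: Leclerc→Lot C ($171), Ivanova→Lot B ($144), Eriksen→Lot E ($167); total welfare W = $482.
Leclerc receives Lot C at value $171, so the others get W − 171 = $311.
Without Leclerc: best allocation of the remaining 2 bidders over all 3 lots is Ivanova→Lot C ($171), Eriksen→Lot E ($167), total $338.
VCG payment = (others' best without Leclerc) − (others' welfare with Leclerc) = 338 − 311 = $27.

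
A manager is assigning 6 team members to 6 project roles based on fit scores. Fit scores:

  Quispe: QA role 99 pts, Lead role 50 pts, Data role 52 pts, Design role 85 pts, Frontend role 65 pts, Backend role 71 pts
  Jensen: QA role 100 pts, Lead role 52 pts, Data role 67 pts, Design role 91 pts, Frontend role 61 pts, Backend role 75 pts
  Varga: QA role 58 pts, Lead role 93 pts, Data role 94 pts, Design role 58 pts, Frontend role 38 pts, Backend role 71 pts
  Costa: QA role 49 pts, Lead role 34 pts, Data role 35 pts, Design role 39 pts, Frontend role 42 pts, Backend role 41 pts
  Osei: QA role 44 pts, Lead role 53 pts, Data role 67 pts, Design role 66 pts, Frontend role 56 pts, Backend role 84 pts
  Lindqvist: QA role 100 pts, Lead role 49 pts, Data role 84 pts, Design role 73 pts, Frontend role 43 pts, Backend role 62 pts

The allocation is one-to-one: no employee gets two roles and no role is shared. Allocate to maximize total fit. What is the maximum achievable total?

Optimal: Quispe→QA role (99 pts), Jensen→Design role (91 pts), Varga→Lead role (93 pts), Costa→Frontend role (42 pts), Osei→Backend role (84 pts), Lindqvist→Data role (84 pts) — total 99+91+93+42+84+84 = 493 pts.
Next-best assignment: Quispe→Design role, Jensen→QA role, Varga→Lead role, Costa→Frontend role, Osei→Backend role, Lindqvist→Data role = 488 pts.
Every other assignment is strictly worse.

Maximum total: 493 pts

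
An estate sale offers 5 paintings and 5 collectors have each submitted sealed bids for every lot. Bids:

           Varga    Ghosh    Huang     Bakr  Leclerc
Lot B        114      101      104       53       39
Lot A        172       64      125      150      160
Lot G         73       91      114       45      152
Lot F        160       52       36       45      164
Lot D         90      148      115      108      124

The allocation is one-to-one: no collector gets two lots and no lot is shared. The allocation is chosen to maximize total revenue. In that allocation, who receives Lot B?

Optimal: Varga→Lot F ($160), Ghosh→Lot D ($148), Huang→Lot B ($104), Bakr→Lot A ($150), Leclerc→Lot G ($152) — total 160+148+104+150+152 = $714.
Row-greedy (each collector in turn takes its best remaining lot) gives $651, worse by 63.
Next-best assignment: Varga→Lot B, Ghosh→Lot D, Huang→Lot G, Bakr→Lot A, Leclerc→Lot F = $690.
Huang's own top lot is Lot A ($125), but forcing Huang→Lot A and reassigning the rest optimally gives only $646 — worse by 68.

Huang receives Lot B.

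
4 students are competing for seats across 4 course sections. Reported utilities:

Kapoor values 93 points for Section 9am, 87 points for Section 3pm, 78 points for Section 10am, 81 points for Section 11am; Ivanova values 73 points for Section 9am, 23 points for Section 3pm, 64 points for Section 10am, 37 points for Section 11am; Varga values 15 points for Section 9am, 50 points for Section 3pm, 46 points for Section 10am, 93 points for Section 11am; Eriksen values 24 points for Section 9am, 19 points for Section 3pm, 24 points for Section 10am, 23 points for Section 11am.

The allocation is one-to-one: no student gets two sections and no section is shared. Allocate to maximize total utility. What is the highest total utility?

Maximum total: 277 points

Optimal: Kapoor→Section 3pm (87 points), Ivanova→Section 9am (73 points), Varga→Section 11am (93 points), Eriksen→Section 10am (24 points) — total 87+73+93+24 = 277 points.
Swapping Kapoor↔Eriksen (Kapoor→Section 10am 78 points, Eriksen→Section 3pm 19 points) loses 14.
No other one-to-one assignment exceeds 277 points.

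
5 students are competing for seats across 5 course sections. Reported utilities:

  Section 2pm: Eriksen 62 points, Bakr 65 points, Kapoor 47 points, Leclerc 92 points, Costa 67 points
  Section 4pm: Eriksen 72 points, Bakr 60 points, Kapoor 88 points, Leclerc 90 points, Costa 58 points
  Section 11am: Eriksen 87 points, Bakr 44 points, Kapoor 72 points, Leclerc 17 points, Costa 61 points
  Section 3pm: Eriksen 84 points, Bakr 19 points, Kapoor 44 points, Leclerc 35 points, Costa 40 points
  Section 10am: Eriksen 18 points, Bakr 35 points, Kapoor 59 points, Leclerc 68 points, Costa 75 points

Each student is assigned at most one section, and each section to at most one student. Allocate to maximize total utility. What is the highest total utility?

This is the linear assignment problem.
Optimal: Eriksen→Section 3pm (84 points), Bakr→Section 2pm (65 points), Kapoor→Section 11am (72 points), Leclerc→Section 4pm (90 points), Costa→Section 10am (75 points) — total 84+65+72+90+75 = 386 points.
Column-greedy (each section in turn goes to its best remaining student) gives 342 points, worse by 44.
Swapping Costa↔Kapoor (Costa→Section 11am 61 points, Kapoor→Section 10am 59 points) loses 27.

Max total: 386 points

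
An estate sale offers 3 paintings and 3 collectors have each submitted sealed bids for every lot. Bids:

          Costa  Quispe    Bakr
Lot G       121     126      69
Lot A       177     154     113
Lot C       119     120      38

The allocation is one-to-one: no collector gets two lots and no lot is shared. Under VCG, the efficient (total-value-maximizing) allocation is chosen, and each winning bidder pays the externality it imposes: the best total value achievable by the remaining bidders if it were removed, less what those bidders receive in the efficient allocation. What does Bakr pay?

Efficient allocation: Costa→Lot A ($177), Quispe→Lot C ($120), Bakr→Lot G ($69); total welfare W = $366.
Bakr receives Lot G at value $69, so the others get W − 69 = $297.
Without Bakr: best allocation of the remaining 2 bidders over all 3 lots is Costa→Lot A ($177), Quispe→Lot G ($126), total $303.
VCG payment = (others' best without Bakr) − (others' welfare with Bakr) = 303 − 297 = $6.

Bakr pays $6.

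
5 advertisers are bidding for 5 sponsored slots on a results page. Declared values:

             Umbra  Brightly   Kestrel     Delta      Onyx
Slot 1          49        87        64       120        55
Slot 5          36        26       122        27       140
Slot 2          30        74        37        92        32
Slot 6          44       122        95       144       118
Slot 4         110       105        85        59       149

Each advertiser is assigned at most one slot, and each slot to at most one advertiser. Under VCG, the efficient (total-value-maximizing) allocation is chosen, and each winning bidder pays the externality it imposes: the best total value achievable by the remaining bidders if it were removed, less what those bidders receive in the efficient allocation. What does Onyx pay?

Onyx pays $48.

Efficient allocation: Umbra→Slot 4 ($110), Brightly→Slot 2 ($74), Kestrel→Slot 5 ($122), Delta→Slot 1 ($120), Onyx→Slot 6 ($118); total welfare W = $544.
Onyx receives Slot 6 at value $118, so the others get W − 118 = $426.
Without Onyx: best allocation of the remaining 4 bidders over all 5 slots is Umbra→Slot 4 ($110), Brightly→Slot 6 ($122), Kestrel→Slot 5 ($122), Delta→Slot 1 ($120), total $474.
VCG payment = (others' best without Onyx) − (others' welfare with Onyx) = 474 − 426 = $48.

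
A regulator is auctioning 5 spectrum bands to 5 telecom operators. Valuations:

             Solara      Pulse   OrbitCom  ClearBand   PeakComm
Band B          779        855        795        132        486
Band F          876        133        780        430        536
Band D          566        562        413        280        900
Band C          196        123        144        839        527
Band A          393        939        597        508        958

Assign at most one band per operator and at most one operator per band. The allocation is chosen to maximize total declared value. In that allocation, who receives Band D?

PeakComm receives Band D.

Optimal: Solara→Band F ($876M), Pulse→Band A ($939M), OrbitCom→Band B ($795M), ClearBand→Band C ($839M), PeakComm→Band D ($900M) — total 876+939+795+839+900 = $4349M.
Max-entry greedy (repeatedly take the single best remaining cell) gives $3941M, worse by 408.
PeakComm's own top band is Band A ($958M), but forcing PeakComm→Band A and reassigning the rest optimally gives only $4030M — worse by 319.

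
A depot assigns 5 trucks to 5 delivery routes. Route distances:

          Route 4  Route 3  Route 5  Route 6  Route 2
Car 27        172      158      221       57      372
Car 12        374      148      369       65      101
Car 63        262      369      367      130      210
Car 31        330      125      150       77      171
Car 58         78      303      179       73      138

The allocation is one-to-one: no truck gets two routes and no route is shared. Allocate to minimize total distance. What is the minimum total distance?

Optimal: Car 27→Route 3 (158 km), Car 12→Route 2 (101 km), Car 63→Route 6 (130 km), Car 31→Route 5 (150 km), Car 58→Route 4 (78 km) — total 158+101+130+150+78 = 617 km.
Row-greedy (each truck in turn takes its cheapest remaining route) gives 724 km, worse by 107.

Minimum total: 617 km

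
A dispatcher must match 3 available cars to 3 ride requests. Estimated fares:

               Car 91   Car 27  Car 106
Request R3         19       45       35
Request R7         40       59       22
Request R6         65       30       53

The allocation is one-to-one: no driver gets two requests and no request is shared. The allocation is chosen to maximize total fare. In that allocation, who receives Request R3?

This is a one-to-one assignment (maximum-weight bipartite matching).
Optimal: Car 91→Request R6 ($65), Car 27→Request R7 ($59), Car 106→Request R3 ($35) — total 65+59+35 = $159.
Column-greedy (each request in turn goes to its best remaining driver) gives $138, worse by 21.
Every other assignment is strictly worse.
Car 106's own top request is Request R6 ($53), but forcing Car 106→Request R6 and reassigning the rest optimally gives only $138 — worse by 21.

Car 106 receives Request R3.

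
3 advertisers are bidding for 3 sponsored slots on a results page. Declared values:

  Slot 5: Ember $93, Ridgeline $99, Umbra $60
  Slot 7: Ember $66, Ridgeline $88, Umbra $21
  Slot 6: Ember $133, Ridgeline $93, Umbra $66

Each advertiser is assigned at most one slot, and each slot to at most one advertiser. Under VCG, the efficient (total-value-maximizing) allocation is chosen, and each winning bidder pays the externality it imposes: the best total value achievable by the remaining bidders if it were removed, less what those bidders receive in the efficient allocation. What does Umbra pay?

Umbra pays $11.

Efficient allocation: Ember→Slot 6 ($133), Ridgeline→Slot 7 ($88), Umbra→Slot 5 ($60); total welfare W = $281.
Umbra receives Slot 5 at value $60, so the others get W − 60 = $221.
Without Umbra: best allocation of the remaining 2 bidders over all 3 slots is Ember→Slot 6 ($133), Ridgeline→Slot 5 ($99), total $232.
VCG payment = (others' best without Umbra) − (others' welfare with Umbra) = 232 − 221 = $11.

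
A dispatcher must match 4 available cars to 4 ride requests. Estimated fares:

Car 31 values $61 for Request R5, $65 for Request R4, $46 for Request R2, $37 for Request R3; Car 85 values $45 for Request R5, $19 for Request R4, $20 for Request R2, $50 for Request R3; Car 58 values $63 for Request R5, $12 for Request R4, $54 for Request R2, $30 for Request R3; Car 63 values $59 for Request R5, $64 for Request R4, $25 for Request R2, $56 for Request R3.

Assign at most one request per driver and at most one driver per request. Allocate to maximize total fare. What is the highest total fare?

Max total: $229

This is the linear assignment problem.
Optimal: Car 31→Request R5 ($61), Car 85→Request R3 ($50), Car 58→Request R2 ($54), Car 63→Request R4 ($64) — total 61+50+54+64 = $229.
Max-entry greedy (repeatedly take the single best remaining cell) gives $204, worse by 25.
Next-best assignment: Car 31→Request R4, Car 85→Request R3, Car 58→Request R2, Car 63→Request R5 = $228.
Swapping Car 63↔Car 85 (Car 63→Request R3 $56, Car 85→Request R4 $19) loses 39.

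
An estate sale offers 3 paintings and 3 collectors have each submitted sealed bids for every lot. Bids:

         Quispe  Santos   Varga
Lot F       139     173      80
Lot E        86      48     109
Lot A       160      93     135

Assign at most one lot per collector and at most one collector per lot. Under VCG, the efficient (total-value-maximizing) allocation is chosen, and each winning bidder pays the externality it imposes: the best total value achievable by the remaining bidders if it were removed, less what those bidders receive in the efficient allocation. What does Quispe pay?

Efficient allocation: Quispe→Lot A ($160), Santos→Lot F ($173), Varga→Lot E ($109); total welfare W = $442.
Quispe receives Lot A at value $160, so the others get W − 160 = $282.
Without Quispe: best allocation of the remaining 2 bidders over all 3 lots is Santos→Lot F ($173), Varga→Lot A ($135), total $308.
VCG payment = (others' best without Quispe) − (others' welfare with Quispe) = 308 − 282 = $26.

Quispe pays $26.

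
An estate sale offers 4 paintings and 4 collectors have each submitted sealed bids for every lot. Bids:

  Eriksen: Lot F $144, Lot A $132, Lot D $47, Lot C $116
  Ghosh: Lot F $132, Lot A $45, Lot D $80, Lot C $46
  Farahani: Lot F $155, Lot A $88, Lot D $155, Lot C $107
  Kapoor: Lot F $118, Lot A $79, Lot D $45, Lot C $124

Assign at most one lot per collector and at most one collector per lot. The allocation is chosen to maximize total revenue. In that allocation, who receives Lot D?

Treat this as an assignment problem: match each collector to one lot.
Optimal: Eriksen→Lot A ($132), Ghosh→Lot F ($132), Farahani→Lot D ($155), Kapoor→Lot C ($124) — total 132+132+155+124 = $543.
Max-entry greedy (repeatedly take the single best remaining cell) gives $491, worse by 52.
Farahani's own top lot is Lot F ($155), but forcing Farahani→Lot F and reassigning the rest optimally gives only $491 — worse by 52.

Farahani receives Lot D.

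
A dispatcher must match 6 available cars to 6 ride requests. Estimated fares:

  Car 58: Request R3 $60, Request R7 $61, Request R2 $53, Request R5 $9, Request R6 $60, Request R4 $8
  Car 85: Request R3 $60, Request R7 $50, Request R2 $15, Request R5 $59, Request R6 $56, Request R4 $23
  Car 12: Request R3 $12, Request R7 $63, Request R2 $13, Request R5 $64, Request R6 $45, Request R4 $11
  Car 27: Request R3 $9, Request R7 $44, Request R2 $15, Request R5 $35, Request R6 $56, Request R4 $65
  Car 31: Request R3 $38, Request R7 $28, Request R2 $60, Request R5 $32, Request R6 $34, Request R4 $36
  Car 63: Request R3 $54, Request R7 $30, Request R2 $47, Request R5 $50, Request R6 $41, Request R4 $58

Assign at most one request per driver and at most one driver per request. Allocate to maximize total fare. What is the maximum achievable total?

Maximum total: $361

Optimal: Car 58→Request R6 ($60), Car 85→Request R5 ($59), Car 12→Request R7 ($63), Car 27→Request R4 ($65), Car 31→Request R2 ($60), Car 63→Request R3 ($54) — total 60+59+63+65+60+54 = $361.
Max-entry greedy (repeatedly take the single best remaining cell) gives $351, worse by 10.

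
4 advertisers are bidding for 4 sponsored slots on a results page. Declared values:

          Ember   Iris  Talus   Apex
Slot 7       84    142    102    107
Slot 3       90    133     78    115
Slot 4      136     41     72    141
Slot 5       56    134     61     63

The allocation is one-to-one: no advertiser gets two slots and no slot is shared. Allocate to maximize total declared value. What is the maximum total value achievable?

Max total: $487

Optimal: Ember→Slot 4 ($136), Iris→Slot 5 ($134), Talus→Slot 7 ($102), Apex→Slot 3 ($115) — total 136+134+102+115 = $487.
Row-greedy (each advertiser in turn takes its best remaining slot) gives $419, worse by 68.
Swapping Talus↔Iris (Talus→Slot 5 $61, Iris→Slot 7 $142) loses 33.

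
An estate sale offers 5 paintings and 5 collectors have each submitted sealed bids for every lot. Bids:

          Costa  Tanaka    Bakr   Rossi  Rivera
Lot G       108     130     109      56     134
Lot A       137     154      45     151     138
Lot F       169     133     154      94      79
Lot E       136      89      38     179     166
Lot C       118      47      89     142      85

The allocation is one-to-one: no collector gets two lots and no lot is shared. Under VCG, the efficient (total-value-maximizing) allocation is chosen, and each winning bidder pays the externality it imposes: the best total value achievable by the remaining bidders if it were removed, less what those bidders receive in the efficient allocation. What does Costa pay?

Costa pays $50.

Efficient allocation: Costa→Lot F ($169), Tanaka→Lot A ($154), Bakr→Lot G ($109), Rossi→Lot C ($142), Rivera→Lot E ($166); total welfare W = $740.
Costa receives Lot F at value $169, so the others get W − 169 = $571.
Without Costa: best allocation of the remaining 4 bidders over all 5 lots is Tanaka→Lot A ($154), Bakr→Lot F ($154), Rossi→Lot E ($179), Rivera→Lot G ($134), total $621.
VCG payment = (others' best without Costa) − (others' welfare with Costa) = 621 − 571 = $50.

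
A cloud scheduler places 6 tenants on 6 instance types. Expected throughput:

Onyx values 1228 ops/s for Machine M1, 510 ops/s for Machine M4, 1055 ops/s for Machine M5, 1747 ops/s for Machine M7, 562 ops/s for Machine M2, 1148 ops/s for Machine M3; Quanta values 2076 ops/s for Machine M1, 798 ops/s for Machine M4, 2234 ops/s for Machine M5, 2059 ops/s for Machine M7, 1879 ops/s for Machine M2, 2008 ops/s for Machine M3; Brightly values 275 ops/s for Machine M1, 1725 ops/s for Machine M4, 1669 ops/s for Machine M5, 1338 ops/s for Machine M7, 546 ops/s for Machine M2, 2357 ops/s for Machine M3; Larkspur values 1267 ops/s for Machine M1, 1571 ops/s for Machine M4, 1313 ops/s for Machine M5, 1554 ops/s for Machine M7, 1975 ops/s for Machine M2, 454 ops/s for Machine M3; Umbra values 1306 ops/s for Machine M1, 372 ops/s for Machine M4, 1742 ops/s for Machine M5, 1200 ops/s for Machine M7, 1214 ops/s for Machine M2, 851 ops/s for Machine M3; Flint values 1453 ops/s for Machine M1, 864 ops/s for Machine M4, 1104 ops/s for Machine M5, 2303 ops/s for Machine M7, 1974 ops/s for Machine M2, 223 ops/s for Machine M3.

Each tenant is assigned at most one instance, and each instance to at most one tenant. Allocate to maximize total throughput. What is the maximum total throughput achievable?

Maximum total: 11467 ops/s

Optimal: Onyx→Machine M7 (1747 ops/s), Quanta→Machine M1 (2076 ops/s), Brightly→Machine M3 (2357 ops/s), Larkspur→Machine M4 (1571 ops/s), Umbra→Machine M5 (1742 ops/s), Flint→Machine M2 (1974 ops/s) — total 1747+2076+2357+1571+1742+1974 = 11467 ops/s.
Max-entry greedy (repeatedly take the single best remaining cell) gives 10685 ops/s, worse by 782.
Next-best assignment: Onyx→Machine M7, Quanta→Machine M5, Brightly→Machine M3, Larkspur→Machine M4, Umbra→Machine M1, Flint→Machine M2 = 11189 ops/s.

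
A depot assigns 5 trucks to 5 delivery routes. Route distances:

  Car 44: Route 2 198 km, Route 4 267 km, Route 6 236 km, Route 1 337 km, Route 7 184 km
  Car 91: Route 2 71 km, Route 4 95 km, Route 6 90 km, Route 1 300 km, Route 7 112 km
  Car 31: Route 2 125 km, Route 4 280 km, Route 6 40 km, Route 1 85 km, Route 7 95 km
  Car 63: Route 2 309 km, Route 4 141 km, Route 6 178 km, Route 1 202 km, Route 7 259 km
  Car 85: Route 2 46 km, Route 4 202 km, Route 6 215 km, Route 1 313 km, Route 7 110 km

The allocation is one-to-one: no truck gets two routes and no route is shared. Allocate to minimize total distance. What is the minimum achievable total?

Treat this as an assignment problem: match each truck to one route.
Optimal: Car 44→Route 7 (184 km), Car 91→Route 6 (90 km), Car 31→Route 1 (85 km), Car 63→Route 4 (141 km), Car 85→Route 2 (46 km) — total 184+90+85+141+46 = 546 km.
Min-entry greedy (repeatedly take the single cheapest remaining cell) gives 567 km, worse by 21.
No other one-to-one assignment undercuts 546 km.

Minimum total: 546 km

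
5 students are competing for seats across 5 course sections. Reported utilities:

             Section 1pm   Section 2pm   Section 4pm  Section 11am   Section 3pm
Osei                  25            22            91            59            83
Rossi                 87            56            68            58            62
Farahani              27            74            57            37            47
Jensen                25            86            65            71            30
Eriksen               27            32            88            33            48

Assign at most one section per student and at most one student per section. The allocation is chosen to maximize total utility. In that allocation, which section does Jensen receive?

Jensen receives Section 11am.

Optimal: Osei→Section 3pm (83 points), Rossi→Section 1pm (87 points), Farahani→Section 2pm (74 points), Jensen→Section 11am (71 points), Eriksen→Section 4pm (88 points) — total 83+87+74+71+88 = 403 points.
Column-greedy (each section in turn goes to its best remaining student) gives 349 points, worse by 54.
Jensen's own top section is Section 2pm (86 points), but forcing Jensen→Section 2pm and reassigning the rest optimally gives only 381 points — worse by 22.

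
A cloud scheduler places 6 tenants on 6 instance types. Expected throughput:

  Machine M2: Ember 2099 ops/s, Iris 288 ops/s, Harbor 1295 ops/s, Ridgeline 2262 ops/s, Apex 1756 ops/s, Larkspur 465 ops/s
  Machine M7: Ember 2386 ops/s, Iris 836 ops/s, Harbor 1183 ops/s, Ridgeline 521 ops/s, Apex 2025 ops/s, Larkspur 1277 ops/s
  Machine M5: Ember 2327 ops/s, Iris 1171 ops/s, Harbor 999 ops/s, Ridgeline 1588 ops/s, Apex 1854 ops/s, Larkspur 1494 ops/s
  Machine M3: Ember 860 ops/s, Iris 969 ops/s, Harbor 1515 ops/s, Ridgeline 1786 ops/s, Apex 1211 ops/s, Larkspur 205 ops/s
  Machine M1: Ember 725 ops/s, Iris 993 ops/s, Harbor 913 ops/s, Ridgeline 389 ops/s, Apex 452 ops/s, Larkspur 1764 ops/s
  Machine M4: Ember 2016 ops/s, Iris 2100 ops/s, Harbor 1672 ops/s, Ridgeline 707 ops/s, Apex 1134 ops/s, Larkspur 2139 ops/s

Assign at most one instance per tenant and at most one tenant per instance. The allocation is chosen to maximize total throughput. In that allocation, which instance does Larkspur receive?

Optimal: Ember→Machine M5 (2327 ops/s), Iris→Machine M4 (2100 ops/s), Harbor→Machine M3 (1515 ops/s), Ridgeline→Machine M2 (2262 ops/s), Apex→Machine M7 (2025 ops/s), Larkspur→Machine M1 (1764 ops/s) — total 2327+2100+1515+2262+2025+1764 = 11993 ops/s.
Max-entry greedy (repeatedly take the single best remaining cell) gives 11149 ops/s, worse by 844.
Next-best assignment: Ember→Machine M7, Iris→Machine M4, Harbor→Machine M3, Ridgeline→Machine M2, Apex→Machine M5, Larkspur→Machine M1 = 11881 ops/s.
Checked against all permutations: 11993 ops/s is optimal.
Larkspur's own top instance is Machine M4 (2139 ops/s), but forcing Larkspur→Machine M4 and reassigning the rest optimally gives only 11261 ops/s — worse by 732.

Larkspur receives Machine M1.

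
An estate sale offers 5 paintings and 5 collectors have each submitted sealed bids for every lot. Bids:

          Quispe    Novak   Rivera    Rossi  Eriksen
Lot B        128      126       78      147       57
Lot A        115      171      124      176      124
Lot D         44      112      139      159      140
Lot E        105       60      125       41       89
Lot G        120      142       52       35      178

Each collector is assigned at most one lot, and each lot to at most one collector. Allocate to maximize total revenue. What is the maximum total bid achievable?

Maximum total: $761

Treat this as an assignment problem: match each collector to one lot.
Optimal: Quispe→Lot B ($128), Novak→Lot A ($171), Rivera→Lot E ($125), Rossi→Lot D ($159), Eriksen→Lot G ($178) — total 128+171+125+159+178 = $761.
Max-entry greedy (repeatedly take the single best remaining cell) gives $681, worse by 80.
Swapping Rivera↔Eriksen (Rivera→Lot G $52, Eriksen→Lot E $89) loses 162.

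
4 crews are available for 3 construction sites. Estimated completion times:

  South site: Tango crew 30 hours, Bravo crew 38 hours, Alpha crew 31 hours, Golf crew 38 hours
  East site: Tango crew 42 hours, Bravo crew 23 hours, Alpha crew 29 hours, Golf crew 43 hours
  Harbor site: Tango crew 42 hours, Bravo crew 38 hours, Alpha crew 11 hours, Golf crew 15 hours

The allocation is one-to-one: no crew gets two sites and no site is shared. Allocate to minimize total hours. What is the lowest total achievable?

Minimum total: 64 hours

Optimal: Tango crew→South site (30 hours), Bravo crew→East site (23 hours), Alpha crew→Harbor site (11 hours) — total 30+23+11 = 64 hours.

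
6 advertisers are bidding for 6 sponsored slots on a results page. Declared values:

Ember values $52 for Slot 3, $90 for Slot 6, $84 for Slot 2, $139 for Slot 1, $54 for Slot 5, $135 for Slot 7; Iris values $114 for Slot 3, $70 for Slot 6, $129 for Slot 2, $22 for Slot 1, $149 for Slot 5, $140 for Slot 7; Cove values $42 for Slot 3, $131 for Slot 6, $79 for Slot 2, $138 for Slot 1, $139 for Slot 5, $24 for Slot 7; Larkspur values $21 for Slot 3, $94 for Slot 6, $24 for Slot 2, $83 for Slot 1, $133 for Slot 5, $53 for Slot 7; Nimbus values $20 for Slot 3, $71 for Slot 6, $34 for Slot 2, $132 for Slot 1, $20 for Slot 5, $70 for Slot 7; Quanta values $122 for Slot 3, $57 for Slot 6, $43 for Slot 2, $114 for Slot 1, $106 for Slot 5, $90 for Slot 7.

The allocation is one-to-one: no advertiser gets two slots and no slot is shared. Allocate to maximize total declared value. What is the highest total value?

Optimal: Ember→Slot 7 ($135), Iris→Slot 2 ($129), Cove→Slot 6 ($131), Larkspur→Slot 5 ($133), Nimbus→Slot 1 ($132), Quanta→Slot 3 ($122) — total 135+129+131+133+132+122 = $782.
Max-entry greedy (repeatedly take the single best remaining cell) gives $635, worse by 147.
Next-best assignment: Ember→Slot 7, Iris→Slot 2, Cove→Slot 5, Larkspur→Slot 6, Nimbus→Slot 1, Quanta→Slot 3 = $751.
Swapping Nimbus↔Cove (Nimbus→Slot 6 $71, Cove→Slot 1 $138) loses 54.

Max total: $782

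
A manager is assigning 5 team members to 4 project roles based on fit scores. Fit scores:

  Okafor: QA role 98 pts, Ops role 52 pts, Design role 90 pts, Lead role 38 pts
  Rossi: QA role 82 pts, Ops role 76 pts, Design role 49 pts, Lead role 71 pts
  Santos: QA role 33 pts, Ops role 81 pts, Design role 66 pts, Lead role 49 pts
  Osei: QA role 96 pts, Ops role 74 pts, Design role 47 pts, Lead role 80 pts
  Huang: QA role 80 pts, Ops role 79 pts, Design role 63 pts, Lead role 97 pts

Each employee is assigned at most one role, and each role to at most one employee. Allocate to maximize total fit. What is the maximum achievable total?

Max total: 364 pts

Optimal: Osei→QA role (96 pts), Santos→Ops role (81 pts), Okafor→Design role (90 pts), Huang→Lead role (97 pts) — total 96+81+90+97 = 364 pts.
Column-greedy (each role in turn goes to its best remaining employee) gives 322 pts, worse by 42.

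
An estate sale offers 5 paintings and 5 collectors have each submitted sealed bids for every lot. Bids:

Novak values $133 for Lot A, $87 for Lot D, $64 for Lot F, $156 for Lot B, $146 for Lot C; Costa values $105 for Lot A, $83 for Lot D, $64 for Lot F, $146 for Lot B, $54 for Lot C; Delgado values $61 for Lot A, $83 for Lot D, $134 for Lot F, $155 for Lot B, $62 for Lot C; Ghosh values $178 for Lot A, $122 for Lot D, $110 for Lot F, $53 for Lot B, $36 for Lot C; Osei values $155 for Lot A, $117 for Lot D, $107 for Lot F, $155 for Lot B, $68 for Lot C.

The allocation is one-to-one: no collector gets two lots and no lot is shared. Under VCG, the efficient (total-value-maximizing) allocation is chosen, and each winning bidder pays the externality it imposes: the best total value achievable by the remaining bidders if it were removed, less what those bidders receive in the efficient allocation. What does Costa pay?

Costa pays $38.

Efficient allocation: Novak→Lot C ($146), Costa→Lot B ($146), Delgado→Lot F ($134), Ghosh→Lot A ($178), Osei→Lot D ($117); total welfare W = $721.
Costa receives Lot B at value $146, so the others get W − 146 = $575.
Without Costa: best allocation of the remaining 4 bidders over all 5 lots is Novak→Lot C ($146), Delgado→Lot F ($134), Ghosh→Lot A ($178), Osei→Lot B ($155), total $613.
VCG payment = (others' best without Costa) − (others' welfare with Costa) = 613 − 575 = $38.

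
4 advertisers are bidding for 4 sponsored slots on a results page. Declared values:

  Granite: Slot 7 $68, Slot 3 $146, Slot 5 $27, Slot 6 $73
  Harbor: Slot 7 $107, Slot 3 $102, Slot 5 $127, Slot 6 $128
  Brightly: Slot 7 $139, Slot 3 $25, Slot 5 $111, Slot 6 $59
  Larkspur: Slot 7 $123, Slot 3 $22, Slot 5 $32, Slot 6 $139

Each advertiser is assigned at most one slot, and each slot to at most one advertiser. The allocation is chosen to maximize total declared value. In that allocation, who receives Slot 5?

Optimal: Granite→Slot 3 ($146), Harbor→Slot 5 ($127), Brightly→Slot 7 ($139), Larkspur→Slot 6 ($139) — total 146+127+139+139 = $551.
Row-greedy (each advertiser in turn takes its best remaining slot) gives $445, worse by 106.
Every other assignment is strictly worse.
Harbor's own top slot is Slot 6 ($128), but forcing Harbor→Slot 6 and reassigning the rest optimally gives only $508 — worse by 43.

Harbor receives Slot 5.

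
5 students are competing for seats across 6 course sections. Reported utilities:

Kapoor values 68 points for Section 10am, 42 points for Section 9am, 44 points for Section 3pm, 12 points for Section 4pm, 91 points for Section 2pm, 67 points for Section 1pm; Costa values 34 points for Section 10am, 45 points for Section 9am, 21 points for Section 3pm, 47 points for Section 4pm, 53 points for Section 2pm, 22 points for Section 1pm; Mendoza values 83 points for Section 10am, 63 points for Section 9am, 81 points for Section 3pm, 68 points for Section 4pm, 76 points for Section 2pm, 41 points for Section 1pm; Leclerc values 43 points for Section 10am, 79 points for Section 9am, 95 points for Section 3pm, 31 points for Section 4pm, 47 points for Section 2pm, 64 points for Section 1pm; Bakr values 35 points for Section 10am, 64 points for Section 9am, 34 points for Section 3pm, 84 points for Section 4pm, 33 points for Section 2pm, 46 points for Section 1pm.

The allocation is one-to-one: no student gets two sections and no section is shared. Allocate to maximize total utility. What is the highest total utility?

Maximum total: 398 points

This is a one-to-one assignment (maximum-weight bipartite matching).
Optimal: Kapoor→Section 2pm (91 points), Costa→Section 9am (45 points), Mendoza→Section 10am (83 points), Leclerc→Section 3pm (95 points), Bakr→Section 4pm (84 points) — total 91+45+83+95+84 = 398 points.
Column-greedy (each section in turn goes to its best remaining student) gives 343 points, worse by 55.
No other one-to-one assignment exceeds 398 points.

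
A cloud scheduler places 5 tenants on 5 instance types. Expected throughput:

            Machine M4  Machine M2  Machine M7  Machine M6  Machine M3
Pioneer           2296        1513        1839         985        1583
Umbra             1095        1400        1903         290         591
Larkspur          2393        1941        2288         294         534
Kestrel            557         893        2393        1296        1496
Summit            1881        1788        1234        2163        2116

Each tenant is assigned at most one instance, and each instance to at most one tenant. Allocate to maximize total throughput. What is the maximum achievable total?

Optimal: Pioneer→Machine M3 (1583 ops/s), Umbra→Machine M2 (1400 ops/s), Larkspur→Machine M4 (2393 ops/s), Kestrel→Machine M7 (2393 ops/s), Summit→Machine M6 (2163 ops/s) — total 1583+1400+2393+2393+2163 = 9932 ops/s.
Row-greedy (each tenant in turn takes its best remaining instance) gives 9799 ops/s, worse by 133.
Next-best assignment: Pioneer→Machine M4, Umbra→Machine M7, Larkspur→Machine M2, Kestrel→Machine M3, Summit→Machine M6 = 9799 ops/s.
Every other assignment is strictly worse.

Maximum total: 9932 ops/s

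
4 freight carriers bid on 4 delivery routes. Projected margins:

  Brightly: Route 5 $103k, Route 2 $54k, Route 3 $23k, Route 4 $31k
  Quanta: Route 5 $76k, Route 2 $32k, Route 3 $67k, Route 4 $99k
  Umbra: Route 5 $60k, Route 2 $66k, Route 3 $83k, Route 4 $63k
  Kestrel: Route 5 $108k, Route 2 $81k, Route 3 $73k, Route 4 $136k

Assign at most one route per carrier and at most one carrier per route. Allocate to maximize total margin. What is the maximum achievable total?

Max total: $372k

This is the linear assignment problem.
Optimal: Brightly→Route 5 ($103k), Quanta→Route 3 ($67k), Umbra→Route 2 ($66k), Kestrel→Route 4 ($136k) — total 103+67+66+136 = $372k.
Column-greedy (each route in turn goes to its best remaining carrier) gives $272k, worse by 100.
Next-best assignment: Brightly→Route 5, Quanta→Route 4, Umbra→Route 3, Kestrel→Route 2 = $366k.
Swapping Brightly↔Quanta (Brightly→Route 3 $23k, Quanta→Route 5 $76k) loses 71.
Checked against all permutations: $372k is optimal.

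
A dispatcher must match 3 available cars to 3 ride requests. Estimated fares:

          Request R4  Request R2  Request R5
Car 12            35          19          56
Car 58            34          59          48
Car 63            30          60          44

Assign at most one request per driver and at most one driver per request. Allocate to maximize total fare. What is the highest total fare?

Optimal: Car 12→Request R5 ($56), Car 58→Request R4 ($34), Car 63→Request R2 ($60) — total 56+34+60 = $150.
Column-greedy (each request in turn goes to its best remaining driver) gives $143, worse by 7.
Next-best assignment: Car 12→Request R5, Car 58→Request R2, Car 63→Request R4 = $145.
Checked against all permutations: $150 is optimal.

Maximum total: $150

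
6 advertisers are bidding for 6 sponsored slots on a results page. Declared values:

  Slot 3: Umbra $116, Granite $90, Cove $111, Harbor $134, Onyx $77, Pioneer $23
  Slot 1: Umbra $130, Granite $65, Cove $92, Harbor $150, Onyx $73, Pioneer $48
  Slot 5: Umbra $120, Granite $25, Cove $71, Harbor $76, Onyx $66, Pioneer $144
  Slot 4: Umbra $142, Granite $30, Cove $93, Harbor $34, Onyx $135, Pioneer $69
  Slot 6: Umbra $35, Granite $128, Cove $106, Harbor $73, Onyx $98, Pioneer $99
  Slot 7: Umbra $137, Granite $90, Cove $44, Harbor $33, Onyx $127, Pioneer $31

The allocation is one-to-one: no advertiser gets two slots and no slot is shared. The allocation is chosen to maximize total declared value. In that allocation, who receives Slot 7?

Optimal: Umbra→Slot 7 ($137), Granite→Slot 6 ($128), Cove→Slot 3 ($111), Harbor→Slot 1 ($150), Onyx→Slot 4 ($135), Pioneer→Slot 5 ($144) — total 137+128+111+150+135+144 = $805.
Column-greedy (each slot in turn goes to its best remaining advertiser) gives $715, worse by 90.
Swapping Granite↔Cove (Granite→Slot 3 $90, Cove→Slot 6 $106) loses 43.
No other one-to-one assignment exceeds $805.
Umbra's own top slot is Slot 4 ($142), but forcing Umbra→Slot 4 and reassigning the rest optimally gives only $802 — worse by 3.

Umbra receives Slot 7.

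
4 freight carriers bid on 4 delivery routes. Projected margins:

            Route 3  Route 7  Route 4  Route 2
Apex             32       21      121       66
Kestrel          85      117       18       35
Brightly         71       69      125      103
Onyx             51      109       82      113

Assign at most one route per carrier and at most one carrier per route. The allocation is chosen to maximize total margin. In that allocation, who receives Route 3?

Treat this as an assignment problem: match each carrier to one route.
Optimal: Apex→Route 4 ($121k), Kestrel→Route 7 ($117k), Brightly→Route 3 ($71k), Onyx→Route 2 ($113k) — total 121+117+71+113 = $422k.
Column-greedy (each route in turn goes to its best remaining carrier) gives $385k, worse by 37.
Next-best assignment: Apex→Route 4, Kestrel→Route 3, Brightly→Route 2, Onyx→Route 7 = $418k.
Brightly's own top route is Route 4 ($125k), but forcing Brightly→Route 4 and reassigning the rest optimally gives only $387k — worse by 35.

Brightly receives Route 3.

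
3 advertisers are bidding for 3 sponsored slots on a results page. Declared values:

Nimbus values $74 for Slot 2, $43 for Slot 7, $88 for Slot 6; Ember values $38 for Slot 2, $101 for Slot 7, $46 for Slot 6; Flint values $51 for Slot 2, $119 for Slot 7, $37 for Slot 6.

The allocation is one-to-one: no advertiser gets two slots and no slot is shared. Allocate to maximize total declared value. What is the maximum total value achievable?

Optimal: Nimbus→Slot 6 ($88), Ember→Slot 2 ($38), Flint→Slot 7 ($119) — total 88+38+119 = $245.
Row-greedy (each advertiser in turn takes its best remaining slot) gives $240, worse by 5.
Next-best assignment: Nimbus→Slot 6, Ember→Slot 7, Flint→Slot 2 = $240.

Max total: $245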